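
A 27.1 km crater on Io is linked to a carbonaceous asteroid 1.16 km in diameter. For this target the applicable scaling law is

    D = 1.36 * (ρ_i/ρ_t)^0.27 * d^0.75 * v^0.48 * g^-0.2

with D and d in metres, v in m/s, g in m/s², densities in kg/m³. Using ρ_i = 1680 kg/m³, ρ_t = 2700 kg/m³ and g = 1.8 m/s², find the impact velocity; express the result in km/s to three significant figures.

Rearranging for v: v = [D / (1.36 · (1680/2700)^0.27 · 1160^0.75 · 1.8^-0.2)]^(1/0.48).
D = 27100 m.
(1680/2700)^0.27 = 0.8798
1160^0.75 = 198.8
1.8^-0.2 = 0.8891
Denominator = 1.36 × 0.8798 × 198.8 × 0.8891 = 211.5
D / 211.5 = 27100 / 211.5 = 128.1
v = 128.1^(1/0.48) = 128.1^2.0833 = 24584 m/s

v ≈ 24.6 km/s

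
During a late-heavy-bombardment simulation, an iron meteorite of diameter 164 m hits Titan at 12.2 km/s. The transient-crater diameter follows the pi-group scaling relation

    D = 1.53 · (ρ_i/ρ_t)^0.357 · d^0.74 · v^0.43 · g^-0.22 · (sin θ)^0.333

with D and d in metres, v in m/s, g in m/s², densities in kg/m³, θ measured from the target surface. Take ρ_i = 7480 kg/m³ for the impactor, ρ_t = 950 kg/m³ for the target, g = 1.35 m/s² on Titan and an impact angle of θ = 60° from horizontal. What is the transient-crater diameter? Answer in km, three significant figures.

In SI units: v = 12200 m/s.
(ρ_i/ρ_t)^0.357 = (7480/950)^0.357 = 2.089
d^0.74 = 164^0.74 = 43.55
v^0.43 = 12200^0.43 = 57.17
g^-0.22 = 1.35^-0.22 = 0.9361
(sin 60°)^0.333 = 0.8660^0.333 = 0.9532
D = 1.53 × 2.089 × 43.55 × 57.17 × 0.9361 × 0.9532 = 7101 m
   = 7.101 km

D ≈ 7.10 km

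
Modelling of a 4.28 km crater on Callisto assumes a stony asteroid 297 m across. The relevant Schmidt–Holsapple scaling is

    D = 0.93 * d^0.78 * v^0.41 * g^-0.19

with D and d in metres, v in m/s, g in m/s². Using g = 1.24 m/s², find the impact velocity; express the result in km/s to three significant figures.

Rearranging for v: v = [D / (0.93 · 297^0.78 · 1.24^-0.19)]^(1/0.41).
D = 4280 m.
297^0.78 = 84.87
1.24^-0.19 = 0.9600
Denominator = 0.93 × 84.87 × 0.9600 = 75.77
D / 75.77 = 4280 / 75.77 = 56.49
v = 56.49^(1/0.41) = 56.49^2.439 = 18752 m/s

v ≈ 18.8 km/s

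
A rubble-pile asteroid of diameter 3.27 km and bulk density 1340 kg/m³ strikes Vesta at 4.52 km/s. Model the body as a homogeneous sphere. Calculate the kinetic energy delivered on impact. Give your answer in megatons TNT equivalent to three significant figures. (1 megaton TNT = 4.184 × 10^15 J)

E ≈ 59900 Mt TNT

d = 3270 m; v = 4520 m/s.
Mass m = (π/6) ρ d³ = (π/6) × 1340 × (3270)³ = 2.453 × 10^13 kg
E = ½ m v² = 0.5 × 2.453 × 10^13 × (4520)² = 2.506 × 10^20 J
   = 2.506 × 10^20 / 4.184×10^15 = 59895 Mt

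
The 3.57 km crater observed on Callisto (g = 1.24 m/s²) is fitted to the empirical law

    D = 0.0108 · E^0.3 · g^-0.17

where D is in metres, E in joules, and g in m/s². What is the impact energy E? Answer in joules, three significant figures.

E ≈ 2.82 × 10^18 J

Rearranging: E = [D / (0.0108 · g^-0.17)]^(1/0.3).
D = 3570 m.
g^-0.17 = 1.24^-0.17 = 0.9641
D / (0.0108 × 0.9641) = 3570 / (0.01041) = 3.429 × 10^5
E = (3.429 × 10^5)^3.3333 = 2.821 × 10^18 J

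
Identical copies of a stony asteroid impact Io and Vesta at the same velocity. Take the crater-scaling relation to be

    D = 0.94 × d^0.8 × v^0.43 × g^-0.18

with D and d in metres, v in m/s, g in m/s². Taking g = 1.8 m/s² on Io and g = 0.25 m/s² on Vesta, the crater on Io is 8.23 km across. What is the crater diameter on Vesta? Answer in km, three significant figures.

All impactor-dependent factors cancel in the ratio, leaving D_Vesta/D_Io = (g_Vesta/g_Io)^-0.18.
(0.25/1.8)^-0.18 = 0.1389^-0.18 = 1.427
D_Vesta = 1.427 × 8.23 km = 11.7 km

D ≈ 11.7 km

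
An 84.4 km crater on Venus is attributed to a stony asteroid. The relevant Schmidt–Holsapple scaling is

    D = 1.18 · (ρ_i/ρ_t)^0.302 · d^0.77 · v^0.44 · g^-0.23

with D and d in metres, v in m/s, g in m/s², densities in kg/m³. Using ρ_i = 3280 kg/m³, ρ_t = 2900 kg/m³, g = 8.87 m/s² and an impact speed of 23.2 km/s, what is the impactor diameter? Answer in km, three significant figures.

d ≈ 11.8 km

Rearranging for d: d = [D / (1.18 · (3280/2900)^0.302 · 23200^0.44 · 8.87^-0.23)]^(1/0.77).
D = 84400 m.
(3280/2900)^0.302 = 1.038
23200^0.44 = 83.33
8.87^-0.23 = 0.6053
Denominator = 1.18 × 1.038 × 83.33 × 0.6053 = 61.78
D / 61.78 = 84400 / 61.78 = 1366
d = 1366^(1/0.77) = 1366^1.2987 = 11803 m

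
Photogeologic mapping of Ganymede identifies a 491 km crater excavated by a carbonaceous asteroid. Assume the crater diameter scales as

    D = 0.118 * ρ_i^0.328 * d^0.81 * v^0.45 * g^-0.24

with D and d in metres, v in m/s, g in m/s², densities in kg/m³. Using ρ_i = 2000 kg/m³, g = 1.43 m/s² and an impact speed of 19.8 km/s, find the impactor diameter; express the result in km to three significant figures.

d ≈ 31.2 km

Rearranging for d: d = [D / (0.118 · 2000^0.328 · 19800^0.45 · 1.43^-0.24)]^(1/0.81).
D = 491000 m.
2000^0.328 = 12.10
19800^0.45 = 85.80
1.43^-0.24 = 0.9177
Denominator = 0.118 × 12.10 × 85.80 × 0.9177 = 112.4
D / 112.4 = 491000 / 112.4 = 4368
d = 4368^(1/0.81) = 4368^1.2346 = 31210 m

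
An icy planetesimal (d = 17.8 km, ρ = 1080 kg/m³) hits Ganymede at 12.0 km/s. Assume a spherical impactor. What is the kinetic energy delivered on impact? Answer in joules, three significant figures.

E ≈ 2.30 × 10^23 J

d = 17800 m; v = 12000 m/s.
Mass m = (π/6) ρ d³ = (π/6) × 1080 × (17800)³ = 3.189 × 10^15 kg
E = ½ m v² = 0.5 × 3.189 × 10^15 × (12000)² = 2.296 × 10^23 J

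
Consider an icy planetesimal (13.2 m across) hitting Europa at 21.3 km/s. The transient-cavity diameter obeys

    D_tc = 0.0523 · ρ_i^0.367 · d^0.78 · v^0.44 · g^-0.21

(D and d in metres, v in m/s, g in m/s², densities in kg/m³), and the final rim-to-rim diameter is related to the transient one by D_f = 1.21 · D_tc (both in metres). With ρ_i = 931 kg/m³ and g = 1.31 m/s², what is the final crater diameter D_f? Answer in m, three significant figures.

v = 21300 m/s.
ρ_i^0.367 = 931^0.367 = 12.29
d^0.78 = 13.2^0.78 = 7.483
v^0.44 = 21300^0.44 = 80.26
g^-0.21 = 1.31^-0.21 = 0.9449
D_tc = 0.0523 × 12.29 × 7.483 × 80.26 × 0.9449 = 364.8 m
D_f = 1.21 × 364.8 = 441.4 m

D_f ≈ 441 m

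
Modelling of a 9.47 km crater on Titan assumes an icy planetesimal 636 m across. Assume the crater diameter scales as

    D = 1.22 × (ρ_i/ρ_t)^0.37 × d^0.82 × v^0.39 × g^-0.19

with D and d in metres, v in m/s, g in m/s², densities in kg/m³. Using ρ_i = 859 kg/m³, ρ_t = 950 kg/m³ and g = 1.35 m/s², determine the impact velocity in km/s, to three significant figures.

v ≈ 15.3 km/s

Rearranging for v: v = [D / (1.22 · (859/950)^0.37 · 636^0.82 · 1.35^-0.19)]^(1/0.39).
D = 9470 m.
(859/950)^0.37 = 0.9634
636^0.82 = 199.0
1.35^-0.19 = 0.9446
Denominator = 1.22 × 0.9634 × 199.0 × 0.9446 = 220.9
D / 220.9 = 9470 / 220.9 = 42.87
v = 42.87^(1/0.39) = 42.87^2.5641 = 15311 m/s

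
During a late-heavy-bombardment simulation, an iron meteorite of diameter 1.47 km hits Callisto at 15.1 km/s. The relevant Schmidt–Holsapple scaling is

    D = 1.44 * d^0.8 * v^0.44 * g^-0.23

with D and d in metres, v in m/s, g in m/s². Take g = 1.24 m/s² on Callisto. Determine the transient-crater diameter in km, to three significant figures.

D ≈ 32.3 km

In SI units: d = 1470 m, v = 15100 m/s.
d^0.8 = 1470^0.8 = 341.9
v^0.44 = 15100^0.44 = 68.98
g^-0.23 = 1.24^-0.23 = 0.9517
D = 1.44 × 341.9 × 68.98 × 0.9517 = 32321 m
   = 32.32 km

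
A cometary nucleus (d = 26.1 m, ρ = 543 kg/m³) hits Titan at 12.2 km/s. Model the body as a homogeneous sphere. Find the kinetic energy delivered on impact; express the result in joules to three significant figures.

E ≈ 3.76 × 10^14 J

v = 12200 m/s.
Mass m = (π/6) ρ d³ = (π/6) × 543 × (26.1)³ = 5.055 × 10^6 kg
E = ½ m v² = 0.5 × 5.055 × 10^6 × (12200)² = 3.762 × 10^14 J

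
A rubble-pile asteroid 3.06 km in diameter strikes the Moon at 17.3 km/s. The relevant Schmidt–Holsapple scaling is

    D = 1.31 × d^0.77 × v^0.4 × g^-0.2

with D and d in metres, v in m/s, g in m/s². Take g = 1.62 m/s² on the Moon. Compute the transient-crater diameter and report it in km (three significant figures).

D ≈ 28.5 km

In SI units: d = 3060 m, v = 17300 m/s.
d^0.77 = 3060^0.77 = 483.1
v^0.4 = 17300^0.4 = 49.57
g^-0.2 = 1.62^-0.2 = 0.9080
D = 1.31 × 483.1 × 49.57 × 0.9080 = 28485 m
   = 28.48 km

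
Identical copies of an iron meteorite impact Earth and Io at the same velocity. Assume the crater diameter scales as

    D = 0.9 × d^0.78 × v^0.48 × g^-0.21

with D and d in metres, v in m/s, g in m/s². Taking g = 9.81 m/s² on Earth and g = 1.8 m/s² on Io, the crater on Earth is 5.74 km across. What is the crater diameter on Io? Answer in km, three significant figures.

D ≈ 8.20 km

All impactor-dependent factors cancel in the ratio, leaving D_Io/D_Earth = (g_Io/g_Earth)^-0.21.
(1.8/9.81)^-0.21 = 0.1835^-0.21 = 1.428
D_Io = 1.428 × 5.74 km = 8.20 km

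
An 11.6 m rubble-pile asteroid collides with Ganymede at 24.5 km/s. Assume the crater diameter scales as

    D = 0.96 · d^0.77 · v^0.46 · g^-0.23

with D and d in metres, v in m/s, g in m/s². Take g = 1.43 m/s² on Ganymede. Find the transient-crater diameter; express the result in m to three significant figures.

D ≈ 610 m

In SI units: v = 24500 m/s.
d^0.77 = 11.6^0.77 = 6.601
v^0.46 = 24500^0.46 = 104.5
g^-0.23 = 1.43^-0.23 = 0.9210
D = 0.96 × 6.601 × 104.5 × 0.9210 = 609.9 m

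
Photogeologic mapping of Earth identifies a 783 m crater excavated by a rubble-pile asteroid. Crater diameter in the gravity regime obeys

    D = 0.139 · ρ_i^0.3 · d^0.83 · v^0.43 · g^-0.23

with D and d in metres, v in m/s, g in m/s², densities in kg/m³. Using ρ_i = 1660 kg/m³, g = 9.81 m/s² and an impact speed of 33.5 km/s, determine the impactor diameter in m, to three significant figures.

d ≈ 19.3 m

Rearranging for d: d = [D / (0.139 · 1660^0.3 · 33500^0.43 · 9.81^-0.23)]^(1/0.83).
1660^0.3 = 9.248
33500^0.43 = 88.26
9.81^-0.23 = 0.5914
Denominator = 0.139 × 9.248 × 88.26 × 0.5914 = 67.10
D / 67.10 = 783 / 67.10 = 11.67
d = 11.67^(1/0.83) = 11.67^1.2048 = 19.30 m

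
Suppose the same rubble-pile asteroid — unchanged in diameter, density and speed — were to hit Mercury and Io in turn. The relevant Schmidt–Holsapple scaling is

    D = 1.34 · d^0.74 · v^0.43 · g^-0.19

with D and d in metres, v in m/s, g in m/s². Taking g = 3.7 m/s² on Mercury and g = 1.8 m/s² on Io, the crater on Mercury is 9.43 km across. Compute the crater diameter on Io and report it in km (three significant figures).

All impactor-dependent factors cancel in the ratio, leaving D_Io/D_Mercury = (g_Io/g_Mercury)^-0.19.
(1.8/3.7)^-0.19 = 0.4865^-0.19 = 1.147
D_Io = 1.147 × 9.43 km = 10.8 km

D ≈ 10.8 km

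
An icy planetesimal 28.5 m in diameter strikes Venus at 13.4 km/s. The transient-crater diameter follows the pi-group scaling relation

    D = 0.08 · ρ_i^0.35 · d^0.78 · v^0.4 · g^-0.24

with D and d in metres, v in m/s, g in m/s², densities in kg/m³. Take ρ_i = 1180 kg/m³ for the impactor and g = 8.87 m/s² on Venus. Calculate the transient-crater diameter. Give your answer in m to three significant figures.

D ≈ 344 m

In SI units: v = 13400 m/s.
ρ_i^0.35 = 1180^0.35 = 11.89
d^0.78 = 28.5^0.78 = 13.64
v^0.4 = 13400^0.4 = 44.76
g^-0.24 = 8.87^-0.24 = 0.5922
D = 0.08 × 11.89 × 13.64 × 44.76 × 0.5922 = 343.9 m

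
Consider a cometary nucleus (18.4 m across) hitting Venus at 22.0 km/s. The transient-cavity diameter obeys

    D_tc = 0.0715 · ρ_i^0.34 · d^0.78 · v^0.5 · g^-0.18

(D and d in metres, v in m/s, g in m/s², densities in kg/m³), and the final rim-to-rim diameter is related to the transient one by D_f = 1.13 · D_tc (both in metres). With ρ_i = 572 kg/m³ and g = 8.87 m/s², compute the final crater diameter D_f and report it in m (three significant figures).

v = 22000 m/s.
ρ_i^0.34 = 572^0.34 = 8.660
d^0.78 = 18.4^0.78 = 9.695
v^0.5 = 22000^0.5 = 148.3
g^-0.18 = 8.87^-0.18 = 0.6751
D_tc = 0.0715 × 8.660 × 9.695 × 148.3 × 0.6751 = 601.0 m
D_f = 1.13 × 601.0 = 679.1 m

D_f ≈ 679 m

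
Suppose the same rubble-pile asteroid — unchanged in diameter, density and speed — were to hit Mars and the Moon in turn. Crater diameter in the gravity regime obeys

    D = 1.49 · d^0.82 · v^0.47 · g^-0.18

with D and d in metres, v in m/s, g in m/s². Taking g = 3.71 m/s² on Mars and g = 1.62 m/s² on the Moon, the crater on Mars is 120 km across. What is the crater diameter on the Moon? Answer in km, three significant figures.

D ≈ 139 km

All impactor-dependent factors cancel in the ratio, leaving D_Moon/D_Mars = (g_Moon/g_Mars)^-0.18.
(1.62/3.71)^-0.18 = 0.4367^-0.18 = 1.161
D_Moon = 1.161 × 120 km = 139 km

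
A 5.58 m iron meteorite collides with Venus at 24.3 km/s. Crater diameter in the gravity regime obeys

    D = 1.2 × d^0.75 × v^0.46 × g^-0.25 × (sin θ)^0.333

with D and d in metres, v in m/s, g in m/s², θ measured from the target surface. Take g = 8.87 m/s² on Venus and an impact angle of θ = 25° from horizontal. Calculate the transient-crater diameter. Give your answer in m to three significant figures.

In SI units: v = 24300 m/s.
d^0.75 = 5.58^0.75 = 3.631
v^0.46 = 24300^0.46 = 104.1
g^-0.25 = 8.87^-0.25 = 0.5795
(sin 25°)^0.333 = 0.4226^0.333 = 0.7506
D = 1.2 × 3.631 × 104.1 × 0.5795 × 0.7506 = 197.3 m

D ≈ 197 m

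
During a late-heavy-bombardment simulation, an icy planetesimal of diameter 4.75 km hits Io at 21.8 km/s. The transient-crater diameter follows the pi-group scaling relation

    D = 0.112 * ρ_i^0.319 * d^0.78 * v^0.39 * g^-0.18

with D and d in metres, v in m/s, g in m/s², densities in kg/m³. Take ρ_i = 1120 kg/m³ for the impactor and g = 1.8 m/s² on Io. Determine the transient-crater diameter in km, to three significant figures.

In SI units: d = 4750 m, v = 21800 m/s.
ρ_i^0.319 = 1120^0.319 = 9.391
d^0.78 = 4750^0.78 = 737.6
v^0.39 = 21800^0.39 = 49.20
g^-0.18 = 1.8^-0.18 = 0.8996
D = 0.112 × 9.391 × 737.6 × 49.20 × 0.8996 = 34337 m
   = 34.34 km

D ≈ 34.3 km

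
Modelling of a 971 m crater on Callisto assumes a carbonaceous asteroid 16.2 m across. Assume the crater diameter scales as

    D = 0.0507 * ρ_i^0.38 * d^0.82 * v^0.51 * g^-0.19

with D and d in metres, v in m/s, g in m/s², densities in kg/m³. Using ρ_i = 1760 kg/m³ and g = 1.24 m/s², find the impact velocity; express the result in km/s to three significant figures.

Rearranging for v: v = [D / (0.0507 · 1760^0.38 · 16.2^0.82 · 1.24^-0.19)]^(1/0.51).
1760^0.38 = 17.11
16.2^0.82 = 9.813
1.24^-0.19 = 0.9600
Denominator = 0.0507 × 17.11 × 9.813 × 0.9600 = 8.172
D / 8.172 = 971 / 8.172 = 118.8
v = 118.8^(1/0.51) = 118.8^1.9608 = 11703 m/s

v ≈ 11.7 km/s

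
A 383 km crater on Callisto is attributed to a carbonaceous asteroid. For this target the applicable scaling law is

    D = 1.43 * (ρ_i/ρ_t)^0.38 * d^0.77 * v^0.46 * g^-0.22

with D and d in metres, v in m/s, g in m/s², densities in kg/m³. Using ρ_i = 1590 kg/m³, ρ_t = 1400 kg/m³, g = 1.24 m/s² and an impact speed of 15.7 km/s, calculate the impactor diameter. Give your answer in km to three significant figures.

d ≈ 34.8 km

Rearranging for d: d = [D / (1.43 · (1590/1400)^0.38 · 15700^0.46 · 1.24^-0.22)]^(1/0.77).
D = 383000 m.
(1590/1400)^0.38 = 1.050
15700^0.46 = 85.14
1.24^-0.22 = 0.9538
Denominator = 1.43 × 1.050 × 85.14 × 0.9538 = 121.9
D / 121.9 = 383000 / 121.9 = 3142
d = 3142^(1/0.77) = 3142^1.2987 = 34819 m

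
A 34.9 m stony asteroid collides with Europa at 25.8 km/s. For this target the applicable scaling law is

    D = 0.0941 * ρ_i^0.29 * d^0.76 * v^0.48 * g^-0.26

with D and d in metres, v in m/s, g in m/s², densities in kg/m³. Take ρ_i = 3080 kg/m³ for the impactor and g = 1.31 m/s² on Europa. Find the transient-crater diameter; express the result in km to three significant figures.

D ≈ 1.76 km

In SI units: v = 25800 m/s.
ρ_i^0.29 = 3080^0.29 = 10.27
d^0.76 = 34.9^0.76 = 14.88
v^0.48 = 25800^0.48 = 131.1
g^-0.26 = 1.31^-0.26 = 0.9322
D = 0.0941 × 10.27 × 14.88 × 131.1 × 0.9322 = 1757 m
   = 1.757 km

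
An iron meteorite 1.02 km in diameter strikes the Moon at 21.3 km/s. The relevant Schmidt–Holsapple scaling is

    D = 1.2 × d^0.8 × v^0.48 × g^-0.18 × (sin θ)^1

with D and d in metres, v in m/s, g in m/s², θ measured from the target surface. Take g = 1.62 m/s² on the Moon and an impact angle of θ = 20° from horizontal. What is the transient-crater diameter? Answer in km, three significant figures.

D ≈ 11.5 km

In SI units: d = 1020 m, v = 21300 m/s.
d^0.8 = 1020^0.8 = 255.2
v^0.48 = 21300^0.48 = 119.6
g^-0.18 = 1.62^-0.18 = 0.9168
(sin 20°)^1 = 0.3420^1 = 0.3420
D = 1.2 × 255.2 × 119.6 × 0.9168 × 0.3420 = 11484 m
   = 11.48 km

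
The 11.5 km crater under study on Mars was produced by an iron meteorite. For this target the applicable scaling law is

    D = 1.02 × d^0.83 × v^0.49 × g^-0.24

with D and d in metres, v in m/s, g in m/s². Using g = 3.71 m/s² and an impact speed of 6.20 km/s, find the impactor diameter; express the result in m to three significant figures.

Rearranging for d: d = [D / (1.02 · 6200^0.49 · 3.71^-0.24)]^(1/0.83).
D = 11500 m.
6200^0.49 = 72.16
3.71^-0.24 = 0.7300
Denominator = 1.02 × 72.16 × 0.7300 = 53.73
D / 53.73 = 11500 / 53.73 = 214.0
d = 214.0^(1/0.83) = 214.0^1.2048 = 642.2 m

d ≈ 642 m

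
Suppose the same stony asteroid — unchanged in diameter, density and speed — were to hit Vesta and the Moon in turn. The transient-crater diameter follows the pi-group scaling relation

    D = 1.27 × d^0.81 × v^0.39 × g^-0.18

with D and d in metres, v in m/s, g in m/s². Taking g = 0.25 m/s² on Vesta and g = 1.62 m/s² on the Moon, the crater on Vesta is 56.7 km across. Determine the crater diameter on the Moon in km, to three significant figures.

All impactor-dependent factors cancel in the ratio, leaving D_Moon/D_Vesta = (g_Moon/g_Vesta)^-0.18.
(1.62/0.25)^-0.18 = 6.480^-0.18 = 0.7144
D_Moon = 0.7144 × 56.7 km = 40.5 km

D ≈ 40.5 km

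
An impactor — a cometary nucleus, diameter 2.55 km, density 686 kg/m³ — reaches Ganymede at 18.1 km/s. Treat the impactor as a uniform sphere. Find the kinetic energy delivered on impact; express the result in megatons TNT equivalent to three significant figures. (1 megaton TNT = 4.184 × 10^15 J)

E ≈ 2.33 × 10^5 Mt TNT

d = 2550 m; v = 18100 m/s.
Mass m = (π/6) ρ d³ = (π/6) × 686 × (2550)³ = 5.956 × 10^12 kg
E = ½ m v² = 0.5 × 5.956 × 10^12 × (18100)² = 9.756 × 10^20 J
   = 9.756 × 10^20 / 4.184×10^15 = 2.332 × 10^5 Mt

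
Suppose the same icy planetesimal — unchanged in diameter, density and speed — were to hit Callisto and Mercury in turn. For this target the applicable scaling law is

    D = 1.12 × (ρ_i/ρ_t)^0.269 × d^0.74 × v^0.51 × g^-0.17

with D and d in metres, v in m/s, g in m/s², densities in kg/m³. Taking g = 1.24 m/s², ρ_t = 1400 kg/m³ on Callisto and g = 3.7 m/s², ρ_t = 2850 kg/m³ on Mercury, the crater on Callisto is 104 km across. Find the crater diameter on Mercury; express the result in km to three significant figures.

The impactor-only factors (d, v, ρ_i) cancel in the ratio, leaving D_Mercury/D_Callisto = (g_Mercury/g_Callisto)^-0.17 · (ρ_t,Callisto/ρ_t,Mercury)^0.269.
(3.7/1.24)^-0.17 = 2.984^-0.17 = 0.8304
(1400/2850)^0.269 = 0.4912^0.269 = 0.8259
Ratio = 0.8304 × 0.8259 = 0.6858
D_Mercury = 0.6858 × 104 km = 71.3 km

D ≈ 71.3 km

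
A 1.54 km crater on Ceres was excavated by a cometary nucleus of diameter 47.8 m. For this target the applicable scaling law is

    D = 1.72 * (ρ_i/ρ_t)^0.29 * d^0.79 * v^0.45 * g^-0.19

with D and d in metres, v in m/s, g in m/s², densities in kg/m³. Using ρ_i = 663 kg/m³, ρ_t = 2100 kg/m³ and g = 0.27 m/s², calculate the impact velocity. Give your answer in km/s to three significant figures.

v ≈ 4.95 km/s

Rearranging for v: v = [D / (1.72 · (663/2100)^0.29 · 47.8^0.79 · 0.27^-0.19)]^(1/0.45).
D = 1540 m.
(663/2100)^0.29 = 0.7158
47.8^0.79 = 21.22
0.27^-0.19 = 1.282
Denominator = 1.72 × 0.7158 × 21.22 × 1.282 = 33.49
D / 33.49 = 1540 / 33.49 = 45.98
v = 45.98^(1/0.45) = 45.98^2.2222 = 4949 m/s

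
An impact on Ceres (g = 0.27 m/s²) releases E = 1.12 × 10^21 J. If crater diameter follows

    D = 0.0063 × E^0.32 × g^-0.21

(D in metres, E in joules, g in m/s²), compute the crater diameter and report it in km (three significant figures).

D ≈ 45.1 km

E^0.32 = (1.12 × 10^21)^0.32 = 5.442 × 10^6
g^-0.21 = 0.27^-0.21 = 1.316
D = 0.0063 × 5.442 × 10^6 × 1.316 = 45119 m
   = 45.12 km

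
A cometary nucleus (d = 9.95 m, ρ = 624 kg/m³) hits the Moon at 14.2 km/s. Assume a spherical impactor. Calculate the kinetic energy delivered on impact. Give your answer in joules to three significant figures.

v = 14200 m/s.
Mass m = (π/6) ρ d³ = (π/6) × 624 × (9.95)³ = 3.218 × 10^5 kg
E = ½ m v² = 0.5 × 3.218 × 10^5 × (14200)² = 3.244 × 10^13 J

E ≈ 3.24 × 10^13 J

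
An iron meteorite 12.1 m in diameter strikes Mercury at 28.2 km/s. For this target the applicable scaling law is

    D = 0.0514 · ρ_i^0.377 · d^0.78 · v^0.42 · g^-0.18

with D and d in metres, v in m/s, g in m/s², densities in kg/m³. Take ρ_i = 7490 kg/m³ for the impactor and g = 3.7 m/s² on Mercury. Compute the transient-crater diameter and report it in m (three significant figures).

D ≈ 607 m

In SI units: v = 28200 m/s.
ρ_i^0.377 = 7490^0.377 = 28.89
d^0.78 = 12.1^0.78 = 6.992
v^0.42 = 28200^0.42 = 73.98
g^-0.18 = 3.7^-0.18 = 0.7902
D = 0.0514 × 28.89 × 6.992 × 73.98 × 0.7902 = 607.0 m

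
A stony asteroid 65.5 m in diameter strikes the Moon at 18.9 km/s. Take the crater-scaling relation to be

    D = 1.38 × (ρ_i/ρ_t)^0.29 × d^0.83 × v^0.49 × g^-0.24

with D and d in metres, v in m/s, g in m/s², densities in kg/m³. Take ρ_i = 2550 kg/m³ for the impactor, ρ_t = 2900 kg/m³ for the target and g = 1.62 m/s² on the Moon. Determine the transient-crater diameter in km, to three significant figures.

In SI units: v = 18900 m/s.
(ρ_i/ρ_t)^0.29 = (2550/2900)^0.29 = 0.9634
d^0.83 = 65.5^0.83 = 32.17
v^0.49 = 18900^0.49 = 124.6
g^-0.24 = 1.62^-0.24 = 0.8907
D = 1.38 × 0.9634 × 32.17 × 124.6 × 0.8907 = 4747 m
   = 4.747 km

D ≈ 4.75 km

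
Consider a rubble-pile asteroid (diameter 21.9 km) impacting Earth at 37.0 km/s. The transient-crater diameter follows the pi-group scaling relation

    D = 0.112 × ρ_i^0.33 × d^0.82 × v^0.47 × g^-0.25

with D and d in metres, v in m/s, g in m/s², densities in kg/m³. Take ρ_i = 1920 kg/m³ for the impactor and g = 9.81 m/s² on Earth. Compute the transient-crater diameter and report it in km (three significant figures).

In SI units: d = 21900 m, v = 37000 m/s.
ρ_i^0.33 = 1920^0.33 = 12.12
d^0.82 = 21900^0.82 = 3624
v^0.47 = 37000^0.47 = 140.3
g^-0.25 = 9.81^-0.25 = 0.5650
D = 0.112 × 12.12 × 3624 × 140.3 × 0.5650 = 3.900 × 10^5 m
   = 390.0 km

D ≈ 390 km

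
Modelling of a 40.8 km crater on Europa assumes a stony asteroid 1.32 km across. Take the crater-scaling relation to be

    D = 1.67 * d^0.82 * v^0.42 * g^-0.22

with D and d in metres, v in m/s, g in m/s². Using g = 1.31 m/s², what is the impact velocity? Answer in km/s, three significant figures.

Rearranging for v: v = [D / (1.67 · 1320^0.82 · 1.31^-0.22)]^(1/0.42).
D = 40800 m.
1320^0.82 = 362.1
1.31^-0.22 = 0.9423
Denominator = 1.67 × 362.1 × 0.9423 = 569.8
D / 569.8 = 40800 / 569.8 = 71.60
v = 71.60^(1/0.42) = 71.60^2.381 = 26094 m/s

v ≈ 26.1 km/s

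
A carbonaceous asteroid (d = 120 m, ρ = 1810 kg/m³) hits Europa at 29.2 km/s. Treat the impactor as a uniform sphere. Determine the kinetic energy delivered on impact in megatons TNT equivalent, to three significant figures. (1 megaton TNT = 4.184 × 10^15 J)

E ≈ 167 Mt TNT

v = 29200 m/s.
Mass m = (π/6) ρ d³ = (π/6) × 1810 × (120)³ = 1.638 × 10^9 kg
E = ½ m v² = 0.5 × 1.638 × 10^9 × (29200)² = 6.983 × 10^17 J
   = 6.983 × 10^17 / 4.184×10^15 = 166.9 Mt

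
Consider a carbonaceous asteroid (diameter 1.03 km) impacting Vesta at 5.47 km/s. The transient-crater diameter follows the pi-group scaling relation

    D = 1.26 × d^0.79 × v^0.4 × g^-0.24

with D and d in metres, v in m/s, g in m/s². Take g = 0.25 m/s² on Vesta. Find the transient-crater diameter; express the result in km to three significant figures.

D ≈ 13.2 km

In SI units: d = 1030 m, v = 5470 m/s.
d^0.79 = 1030^0.79 = 240.0
v^0.4 = 5470^0.4 = 31.27
g^-0.24 = 0.25^-0.24 = 1.395
D = 1.26 × 240.0 × 31.27 × 1.395 = 13191 m
   = 13.19 km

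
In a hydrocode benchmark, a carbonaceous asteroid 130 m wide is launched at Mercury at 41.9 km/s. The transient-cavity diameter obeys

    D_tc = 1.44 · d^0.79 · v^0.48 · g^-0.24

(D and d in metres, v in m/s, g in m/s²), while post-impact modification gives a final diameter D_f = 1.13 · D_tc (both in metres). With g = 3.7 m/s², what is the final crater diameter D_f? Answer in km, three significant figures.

v = 41900 m/s.
d^0.79 = 130^0.79 = 46.78
v^0.48 = 41900^0.48 = 165.4
g^-0.24 = 3.7^-0.24 = 0.7305
D_tc = 1.44 × 46.78 × 165.4 × 0.7305 = 8139 m
D_f = 1.13 × 8139 = 9197 m
     = 9.197 km

D_f ≈ 9.20 km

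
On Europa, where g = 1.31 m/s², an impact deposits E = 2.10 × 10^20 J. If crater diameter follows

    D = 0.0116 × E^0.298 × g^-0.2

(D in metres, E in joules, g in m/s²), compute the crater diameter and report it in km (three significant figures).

D ≈ 12.5 km

E^0.298 = (2.10 × 10^20)^0.298 = 1.138 × 10^6
g^-0.2 = 1.31^-0.2 = 0.9474
D = 0.0116 × 1.138 × 10^6 × 0.9474 = 12506 m
   = 12.51 km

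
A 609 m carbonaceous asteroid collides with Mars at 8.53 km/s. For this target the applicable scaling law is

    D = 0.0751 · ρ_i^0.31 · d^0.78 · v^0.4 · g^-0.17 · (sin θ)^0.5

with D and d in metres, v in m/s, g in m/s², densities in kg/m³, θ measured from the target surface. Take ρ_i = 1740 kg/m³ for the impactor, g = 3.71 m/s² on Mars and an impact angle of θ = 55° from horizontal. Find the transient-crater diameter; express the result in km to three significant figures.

D ≈ 3.05 km

In SI units: v = 8530 m/s.
ρ_i^0.31 = 1740^0.31 = 10.11
d^0.78 = 609^0.78 = 148.6
v^0.4 = 8530^0.4 = 37.36
g^-0.17 = 3.71^-0.17 = 0.8002
(sin 55°)^0.5 = 0.8192^0.5 = 0.9051
D = 0.0751 × 10.11 × 148.6 × 37.36 × 0.8002 × 0.9051 = 3053 m
   = 3.053 km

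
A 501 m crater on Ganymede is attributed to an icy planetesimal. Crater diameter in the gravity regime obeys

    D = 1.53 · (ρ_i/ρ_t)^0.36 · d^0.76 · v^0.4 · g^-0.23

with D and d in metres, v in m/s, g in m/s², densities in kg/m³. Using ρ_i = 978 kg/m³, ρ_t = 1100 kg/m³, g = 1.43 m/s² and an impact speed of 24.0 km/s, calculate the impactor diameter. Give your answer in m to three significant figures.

Rearranging for d: d = [D / (1.53 · (978/1100)^0.36 · 24000^0.4 · 1.43^-0.23)]^(1/0.76).
(978/1100)^0.36 = 0.9586
24000^0.4 = 56.50
1.43^-0.23 = 0.9210
Denominator = 1.53 × 0.9586 × 56.50 × 0.9210 = 76.32
D / 76.32 = 501 / 76.32 = 6.564
d = 6.564^(1/0.76) = 6.564^1.3158 = 11.89 m

d ≈ 11.9 m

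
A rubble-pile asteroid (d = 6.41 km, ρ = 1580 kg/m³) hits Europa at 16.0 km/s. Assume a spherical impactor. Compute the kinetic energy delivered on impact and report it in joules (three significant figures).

d = 6410 m; v = 16000 m/s.
Mass m = (π/6) ρ d³ = (π/6) × 1580 × (6410)³ = 2.179 × 10^14 kg
E = ½ m v² = 0.5 × 2.179 × 10^14 × (16000)² = 2.789 × 10^22 J

E ≈ 2.79 × 10^22 J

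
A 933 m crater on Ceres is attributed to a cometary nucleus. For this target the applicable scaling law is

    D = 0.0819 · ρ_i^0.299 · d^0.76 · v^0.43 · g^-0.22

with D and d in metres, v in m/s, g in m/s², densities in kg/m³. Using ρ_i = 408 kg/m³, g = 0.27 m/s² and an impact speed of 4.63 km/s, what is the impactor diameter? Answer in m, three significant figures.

Rearranging for d: d = [D / (0.0819 · 408^0.299 · 4630^0.43 · 0.27^-0.22)]^(1/0.76).
408^0.299 = 6.034
4630^0.43 = 37.69
0.27^-0.22 = 1.334
Denominator = 0.0819 × 6.034 × 37.69 × 1.334 = 24.85
D / 24.85 = 933 / 24.85 = 37.55
d = 37.55^(1/0.76) = 37.55^1.3158 = 118.0 m

d ≈ 118 m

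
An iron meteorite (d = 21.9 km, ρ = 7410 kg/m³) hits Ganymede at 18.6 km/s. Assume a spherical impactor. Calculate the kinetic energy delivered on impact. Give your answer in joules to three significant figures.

E ≈ 7.05 × 10^24 J

d = 21900 m; v = 18600 m/s.
Mass m = (π/6) ρ d³ = (π/6) × 7410 × (21900)³ = 4.075 × 10^16 kg
E = ½ m v² = 0.5 × 4.075 × 10^16 × (18600)² = 7.049 × 10^24 J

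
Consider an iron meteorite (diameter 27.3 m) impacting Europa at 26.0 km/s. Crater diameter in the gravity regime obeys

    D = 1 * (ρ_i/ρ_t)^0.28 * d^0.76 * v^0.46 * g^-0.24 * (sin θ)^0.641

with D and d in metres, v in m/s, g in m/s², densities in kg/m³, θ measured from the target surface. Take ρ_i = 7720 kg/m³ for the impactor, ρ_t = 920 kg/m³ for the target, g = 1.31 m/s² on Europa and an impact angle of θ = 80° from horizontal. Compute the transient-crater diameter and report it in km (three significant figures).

In SI units: v = 26000 m/s.
(ρ_i/ρ_t)^0.28 = (7720/920)^0.28 = 1.814
d^0.76 = 27.3^0.76 = 12.34
v^0.46 = 26000^0.46 = 107.4
g^-0.24 = 1.31^-0.24 = 0.9372
(sin 80°)^0.641 = 0.9848^0.641 = 0.9902
D = 1 × 1.814 × 12.34 × 107.4 × 0.9372 × 0.9902 = 2231 m
   = 2.231 km

D ≈ 2.23 km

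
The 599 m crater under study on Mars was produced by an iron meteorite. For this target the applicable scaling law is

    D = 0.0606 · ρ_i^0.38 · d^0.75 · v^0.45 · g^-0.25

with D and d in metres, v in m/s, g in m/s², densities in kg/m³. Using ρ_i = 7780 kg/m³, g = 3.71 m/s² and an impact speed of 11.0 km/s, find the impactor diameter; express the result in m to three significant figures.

Rearranging for d: d = [D / (0.0606 · 7780^0.38 · 11000^0.45 · 3.71^-0.25)]^(1/0.75).
7780^0.38 = 30.10
11000^0.45 = 65.86
3.71^-0.25 = 0.7205
Denominator = 0.0606 × 30.10 × 65.86 × 0.7205 = 86.56
D / 86.56 = 599 / 86.56 = 6.920
d = 6.920^(1/0.75) = 6.920^1.3333 = 13.19 m

d ≈ 13.2 m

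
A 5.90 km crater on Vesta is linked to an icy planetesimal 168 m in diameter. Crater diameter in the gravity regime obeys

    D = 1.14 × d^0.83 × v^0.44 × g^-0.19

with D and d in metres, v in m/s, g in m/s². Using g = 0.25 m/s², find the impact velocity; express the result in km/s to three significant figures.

v ≈ 9.62 km/s

Rearranging for v: v = [D / (1.14 · 168^0.83 · 0.25^-0.19)]^(1/0.44).
D = 5900 m.
168^0.83 = 70.31
0.25^-0.19 = 1.301
Denominator = 1.14 × 70.31 × 1.301 = 104.3
D / 104.3 = 5900 / 104.3 = 56.57
v = 56.57^(1/0.44) = 56.57^2.2727 = 9618 m/s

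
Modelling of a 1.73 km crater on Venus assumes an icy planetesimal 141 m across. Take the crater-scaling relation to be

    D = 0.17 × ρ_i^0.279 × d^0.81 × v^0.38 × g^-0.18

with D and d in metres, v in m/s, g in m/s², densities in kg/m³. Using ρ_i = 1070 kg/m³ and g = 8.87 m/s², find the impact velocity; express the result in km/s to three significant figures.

Rearranging for v: v = [D / (0.17 · 1070^0.279 · 141^0.81 · 8.87^-0.18)]^(1/0.38).
D = 1730 m.
1070^0.279 = 7.002
141^0.81 = 55.06
8.87^-0.18 = 0.6751
Denominator = 0.17 × 7.002 × 55.06 × 0.6751 = 44.25
D / 44.25 = 1730 / 44.25 = 39.10
v = 39.10^(1/0.38) = 39.10^2.6316 = 15487 m/s

v ≈ 15.5 km/s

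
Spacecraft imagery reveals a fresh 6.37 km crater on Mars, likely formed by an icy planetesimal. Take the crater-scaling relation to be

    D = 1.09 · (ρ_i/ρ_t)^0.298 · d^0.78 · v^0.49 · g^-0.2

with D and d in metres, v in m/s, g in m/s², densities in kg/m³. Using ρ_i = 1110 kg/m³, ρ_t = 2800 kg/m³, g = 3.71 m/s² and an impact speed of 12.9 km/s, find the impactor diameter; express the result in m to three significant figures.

Rearranging for d: d = [D / (1.09 · (1110/2800)^0.298 · 12900^0.49 · 3.71^-0.2)]^(1/0.78).
D = 6370 m.
(1110/2800)^0.298 = 0.7590
12900^0.49 = 103.3
3.71^-0.2 = 0.7694
Denominator = 1.09 × 0.7590 × 103.3 × 0.7694 = 65.75
D / 65.75 = 6370 / 65.75 = 96.88
d = 96.88^(1/0.78) = 96.88^1.2821 = 352.0 m

d ≈ 352 m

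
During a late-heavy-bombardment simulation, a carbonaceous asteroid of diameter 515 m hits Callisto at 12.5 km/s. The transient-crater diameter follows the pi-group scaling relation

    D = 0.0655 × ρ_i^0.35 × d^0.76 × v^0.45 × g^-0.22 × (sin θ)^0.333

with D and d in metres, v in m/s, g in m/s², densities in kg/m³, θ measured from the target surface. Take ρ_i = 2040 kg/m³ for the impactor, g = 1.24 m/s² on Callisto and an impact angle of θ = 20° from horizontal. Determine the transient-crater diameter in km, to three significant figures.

D ≈ 5.05 km

In SI units: v = 12500 m/s.
ρ_i^0.35 = 2040^0.35 = 14.40
d^0.76 = 515^0.76 = 115.1
v^0.45 = 12500^0.45 = 69.76
g^-0.22 = 1.24^-0.22 = 0.9538
(sin 20°)^0.333 = 0.3420^0.333 = 0.6996
D = 0.0655 × 14.40 × 115.1 × 69.76 × 0.9538 × 0.6996 = 5054 m
   = 5.054 km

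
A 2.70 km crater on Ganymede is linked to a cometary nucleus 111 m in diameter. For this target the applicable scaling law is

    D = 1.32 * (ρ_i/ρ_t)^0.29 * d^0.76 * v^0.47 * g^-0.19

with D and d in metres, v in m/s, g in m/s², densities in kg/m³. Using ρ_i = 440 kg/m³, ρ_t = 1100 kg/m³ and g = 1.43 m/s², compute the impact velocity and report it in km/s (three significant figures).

v ≈ 11.1 km/s

Rearranging for v: v = [D / (1.32 · (440/1100)^0.29 · 111^0.76 · 1.43^-0.19)]^(1/0.47).
D = 2700 m.
(440/1100)^0.29 = 0.7667
111^0.76 = 35.85
1.43^-0.19 = 0.9343
Denominator = 1.32 × 0.7667 × 35.85 × 0.9343 = 33.90
D / 33.90 = 2700 / 33.90 = 79.65
v = 79.65^(1/0.47) = 79.65^2.1277 = 11096 m/s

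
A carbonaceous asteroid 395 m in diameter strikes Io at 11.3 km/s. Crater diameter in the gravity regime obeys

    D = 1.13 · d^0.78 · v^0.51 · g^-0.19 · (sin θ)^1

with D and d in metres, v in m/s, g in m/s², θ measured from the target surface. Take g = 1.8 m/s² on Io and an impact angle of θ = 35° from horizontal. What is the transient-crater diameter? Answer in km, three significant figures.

In SI units: v = 11300 m/s.
d^0.78 = 395^0.78 = 106.0
v^0.51 = 11300^0.51 = 116.7
g^-0.19 = 1.8^-0.19 = 0.8943
(sin 35°)^1 = 0.5736^1 = 0.5736
D = 1.13 × 106.0 × 116.7 × 0.8943 × 0.5736 = 7170 m
   = 7.170 km

D ≈ 7.17 km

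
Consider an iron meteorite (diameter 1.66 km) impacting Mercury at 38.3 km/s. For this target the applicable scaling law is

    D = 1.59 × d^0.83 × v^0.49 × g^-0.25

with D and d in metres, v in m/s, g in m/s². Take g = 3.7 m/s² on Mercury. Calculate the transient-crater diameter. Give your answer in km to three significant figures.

D ≈ 95.0 km

In SI units: d = 1660 m, v = 38300 m/s.
d^0.83 = 1660^0.83 = 470.6
v^0.49 = 38300^0.49 = 176.1
g^-0.25 = 3.7^-0.25 = 0.7210
D = 1.59 × 470.6 × 176.1 × 0.7210 = 95004 m
   = 95.00 km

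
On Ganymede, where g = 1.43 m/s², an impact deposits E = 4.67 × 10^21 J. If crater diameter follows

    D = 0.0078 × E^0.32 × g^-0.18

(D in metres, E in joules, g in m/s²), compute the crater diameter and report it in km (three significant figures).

E^0.32 = (4.67 × 10^21)^0.32 = 8.594 × 10^6
g^-0.18 = 1.43^-0.18 = 0.9376
D = 0.0078 × 8.594 × 10^6 × 0.9376 = 62850 m
   = 62.85 km

D ≈ 62.9 km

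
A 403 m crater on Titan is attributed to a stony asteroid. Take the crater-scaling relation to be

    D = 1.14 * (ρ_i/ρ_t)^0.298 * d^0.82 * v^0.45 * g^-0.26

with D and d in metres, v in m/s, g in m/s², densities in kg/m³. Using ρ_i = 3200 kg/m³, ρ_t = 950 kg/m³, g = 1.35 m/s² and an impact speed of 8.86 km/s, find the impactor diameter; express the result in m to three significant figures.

Rearranging for d: d = [D / (1.14 · (3200/950)^0.298 · 8860^0.45 · 1.35^-0.26)]^(1/0.82).
(3200/950)^0.298 = 1.436
8860^0.45 = 59.75
1.35^-0.26 = 0.9249
Denominator = 1.14 × 1.436 × 59.75 × 0.9249 = 90.47
D / 90.47 = 403 / 90.47 = 4.455
d = 4.455^(1/0.82) = 4.455^1.2195 = 6.184 m

d ≈ 6.18 m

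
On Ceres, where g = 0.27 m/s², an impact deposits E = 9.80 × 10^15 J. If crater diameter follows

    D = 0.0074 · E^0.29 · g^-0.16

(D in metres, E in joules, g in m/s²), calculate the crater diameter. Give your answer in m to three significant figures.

D ≈ 396 m

E^0.29 = (9.80 × 10^15)^0.29 = 4.340 × 10^4
g^-0.16 = 0.27^-0.16 = 1.233
D = 0.0074 × 4.340 × 10^4 × 1.233 = 396.0 m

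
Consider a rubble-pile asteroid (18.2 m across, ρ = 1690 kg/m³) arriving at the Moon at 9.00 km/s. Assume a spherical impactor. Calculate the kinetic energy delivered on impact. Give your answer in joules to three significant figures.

E ≈ 2.16 × 10^14 J

v = 9000 m/s.
Mass m = (π/6) ρ d³ = (π/6) × 1690 × (18.2)³ = 5.335 × 10^6 kg
E = ½ m v² = 0.5 × 5.335 × 10^6 × (9000)² = 2.161 × 10^14 J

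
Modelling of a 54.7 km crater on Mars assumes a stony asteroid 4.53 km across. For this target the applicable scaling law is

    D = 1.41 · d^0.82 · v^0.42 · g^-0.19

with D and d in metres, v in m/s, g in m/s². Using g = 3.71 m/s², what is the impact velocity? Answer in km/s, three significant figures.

Rearranging for v: v = [D / (1.41 · 4530^0.82 · 3.71^-0.19)]^(1/0.42).
D = 54700 m.
4530^0.82 = 995.4
3.71^-0.19 = 0.7795
Denominator = 1.41 × 995.4 × 0.7795 = 1094
D / 1094 = 54700 / 1094 = 50.00
v = 50.00^(1/0.42) = 50.00^2.381 = 11098 m/s

v ≈ 11.1 km/s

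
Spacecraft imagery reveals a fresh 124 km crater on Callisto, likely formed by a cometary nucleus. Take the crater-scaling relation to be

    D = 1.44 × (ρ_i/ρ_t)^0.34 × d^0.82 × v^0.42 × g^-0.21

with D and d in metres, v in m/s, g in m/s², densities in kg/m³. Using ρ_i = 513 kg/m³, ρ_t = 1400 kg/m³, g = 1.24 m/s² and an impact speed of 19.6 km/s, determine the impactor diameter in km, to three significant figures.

d ≈ 10.6 km

Rearranging for d: d = [D / (1.44 · (513/1400)^0.34 · 19600^0.42 · 1.24^-0.21)]^(1/0.82).
D = 124000 m.
(513/1400)^0.34 = 0.7108
19600^0.42 = 63.50
1.24^-0.21 = 0.9558
Denominator = 1.44 × 0.7108 × 63.50 × 0.9558 = 62.12
D / 62.12 = 124000 / 62.12 = 1996
d = 1996^(1/0.82) = 1996^1.2195 = 10581 m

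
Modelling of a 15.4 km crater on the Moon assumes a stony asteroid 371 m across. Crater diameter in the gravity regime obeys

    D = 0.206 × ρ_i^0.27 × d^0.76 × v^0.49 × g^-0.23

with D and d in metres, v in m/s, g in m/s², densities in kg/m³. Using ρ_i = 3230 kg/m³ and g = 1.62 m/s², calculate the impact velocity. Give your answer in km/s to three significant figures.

Rearranging for v: v = [D / (0.206 · 3230^0.27 · 371^0.76 · 1.62^-0.23)]^(1/0.49).
D = 15400 m.
3230^0.27 = 8.861
371^0.76 = 89.69
1.62^-0.23 = 0.8950
Denominator = 0.206 × 8.861 × 89.69 × 0.8950 = 146.5
D / 146.5 = 15400 / 146.5 = 105.1
v = 105.1^(1/0.49) = 105.1^2.0408 = 13356 m/s

v ≈ 13.4 km/s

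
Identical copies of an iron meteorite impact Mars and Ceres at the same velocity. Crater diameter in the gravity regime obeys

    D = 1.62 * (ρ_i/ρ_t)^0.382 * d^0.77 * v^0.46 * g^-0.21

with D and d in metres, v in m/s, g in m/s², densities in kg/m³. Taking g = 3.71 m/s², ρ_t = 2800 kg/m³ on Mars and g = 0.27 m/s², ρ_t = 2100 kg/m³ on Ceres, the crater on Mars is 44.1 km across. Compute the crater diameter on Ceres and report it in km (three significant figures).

D ≈ 85.3 km

The impactor-only factors (d, v, ρ_i) cancel in the ratio, leaving D_Ceres/D_Mars = (g_Ceres/g_Mars)^-0.21 · (ρ_t,Mars/ρ_t,Ceres)^0.382.
(0.27/3.71)^-0.21 = 0.07278^-0.21 = 1.734
(2800/2100)^0.382 = 1.333^0.382 = 1.116
Ratio = 1.734 × 1.116 = 1.935
D_Ceres = 1.935 × 44.1 km = 85.3 km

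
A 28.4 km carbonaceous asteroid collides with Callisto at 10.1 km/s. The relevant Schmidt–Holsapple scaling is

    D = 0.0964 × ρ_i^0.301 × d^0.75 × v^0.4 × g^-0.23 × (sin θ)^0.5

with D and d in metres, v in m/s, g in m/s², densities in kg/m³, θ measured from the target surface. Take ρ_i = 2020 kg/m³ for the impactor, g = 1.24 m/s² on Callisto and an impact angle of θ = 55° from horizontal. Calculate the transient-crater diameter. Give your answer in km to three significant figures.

D ≈ 71.8 km

In SI units: d = 28400 m, v = 10100 m/s.
ρ_i^0.301 = 2020^0.301 = 9.883
d^0.75 = 28400^0.75 = 2188
v^0.4 = 10100^0.4 = 39.97
g^-0.23 = 1.24^-0.23 = 0.9517
(sin 55°)^0.5 = 0.8192^0.5 = 0.9051
D = 0.0964 × 9.883 × 2188 × 39.97 × 0.9517 × 0.9051 = 71770 m
   = 71.77 km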